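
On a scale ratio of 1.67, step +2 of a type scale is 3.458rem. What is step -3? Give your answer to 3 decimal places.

3.458 ÷ 1.67⁵ = 3.458 ÷ 12.98920 ≈ 0.266

0.266rem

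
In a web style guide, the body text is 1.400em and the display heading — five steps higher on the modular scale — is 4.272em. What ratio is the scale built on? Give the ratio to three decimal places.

The ratio satisfies 1.400 × r⁵ = 4.272, so r = (4.272 / 1.400)^(1/5).
r = 3.0514^(1/5) ≈ 1.2500

1.250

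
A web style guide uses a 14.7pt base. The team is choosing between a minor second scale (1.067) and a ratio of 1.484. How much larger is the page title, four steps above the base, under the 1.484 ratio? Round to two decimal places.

Minor second: 14.7 × 1.067⁴ = 19.0535pt
At 1.484: 14.7 × 1.484⁴ = 71.2940pt
Difference: 71.2940 − 19.0535 = 52.2405pt

52.24pt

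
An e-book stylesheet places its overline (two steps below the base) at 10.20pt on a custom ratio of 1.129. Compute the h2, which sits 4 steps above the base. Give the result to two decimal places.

21.12pt

Moving from step -2 to step +4 is 6 steps up, so multiply by r⁶.
10.20 × 1.129⁶ = 10.20 × 2.07092 ≈ 21.123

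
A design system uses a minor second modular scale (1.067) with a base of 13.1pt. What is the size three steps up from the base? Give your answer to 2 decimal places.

15.91pt

13.1 × 1.067³ = 13.1 × 1.21477 ≈ 15.91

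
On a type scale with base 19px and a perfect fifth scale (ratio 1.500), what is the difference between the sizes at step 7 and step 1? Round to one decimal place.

Step 1: 19.0 × 1.500 = 28.500px
Step 7: 19.0 × 1.500⁷ = 324.633px
Difference: 324.633 − 28.500 = 296.133px

296.1px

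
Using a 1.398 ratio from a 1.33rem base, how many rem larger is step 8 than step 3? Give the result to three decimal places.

15.771rem

Step 3: 1.33 × 1.398³ = 3.63390rem
Step 8: 1.33 × 1.398⁸ = 19.40479rem
Difference: 19.40479 − 3.63390 = 15.77089rem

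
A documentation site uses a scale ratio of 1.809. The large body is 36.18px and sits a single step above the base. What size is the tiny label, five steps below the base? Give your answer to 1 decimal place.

1.0px

The gap is -5 − (1) = -6 steps, so the factor is 1.809^-6.
36.18 ÷ 1.809⁶ = 36.18 ÷ 35.04543 ≈ 1.032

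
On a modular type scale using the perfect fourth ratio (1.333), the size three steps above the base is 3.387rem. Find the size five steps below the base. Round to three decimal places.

0.340rem

3.387 ÷ 1.333⁸ = 3.387 ÷ 9.96876 ≈ 0.340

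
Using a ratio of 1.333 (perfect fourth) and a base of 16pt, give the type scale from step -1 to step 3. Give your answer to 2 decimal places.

Step -1: 16.0 ÷ 1.333 = 12.00
Step 0: 16pt
Step 1: 16.0 × 1.333 = 21.33
Step 2: 16.0 × 1.333² = 28.43
Step 3: 16.0 × 1.333³ = 37.90

12.00pt, 16.00pt, 21.33pt, 28.43pt, 37.90pt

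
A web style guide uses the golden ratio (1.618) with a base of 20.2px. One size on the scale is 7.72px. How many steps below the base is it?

2

1.618ⁿ = 20.2 / 7.72 = 2.6166
n = ln(2.6166) / ln(1.618) = 0.9619 / 0.4812 ≈ 2.00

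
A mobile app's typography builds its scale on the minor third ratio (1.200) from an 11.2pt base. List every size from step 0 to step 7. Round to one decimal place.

Step 0: 11.2pt
Step 1: 11.2 × 1.200 = 13.4
Step 2: 11.2 × 1.200² = 16.1
Step 3: 11.2 × 1.200³ = 19.4
Step 4: 11.2 × 1.200⁴ = 23.2
Step 5: 11.2 × 1.200⁵ = 27.9
Step 6: 11.2 × 1.200⁶ = 33.4
Step 7: 11.2 × 1.200⁷ = 40.1

11.2pt, 13.4pt, 16.1pt, 19.4pt, 23.2pt, 27.9pt, 33.4pt, 40.1pt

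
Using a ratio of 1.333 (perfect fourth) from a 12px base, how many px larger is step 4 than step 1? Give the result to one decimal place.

Step 1: 12.0 × 1.333 = 15.996px
Step 4: 12.0 × 1.333⁴ = 37.888px
Difference: 37.888 − 15.996 = 21.892px

21.9px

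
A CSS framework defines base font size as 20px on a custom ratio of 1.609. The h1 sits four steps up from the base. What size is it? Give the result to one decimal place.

134.0px

Each step on a modular scale multiplies by the ratio, so the size n steps from the base is base × ratioⁿ.
20.0 × 1.609⁴ = 20.0 × 6.70230 ≈ 134.05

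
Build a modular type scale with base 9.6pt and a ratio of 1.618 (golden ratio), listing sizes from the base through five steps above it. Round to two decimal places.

9.60pt, 15.53pt, 25.13pt, 40.66pt, 65.79pt, 106.45pt

Step 0: 9.6pt
Step 1: 9.6 × 1.618 = 15.53
Step 2: 9.6 × 1.618² = 25.13
Step 3: 9.6 × 1.618³ = 40.66
Step 4: 9.6 × 1.618⁴ = 65.79
Step 5: 9.6 × 1.618⁵ = 106.45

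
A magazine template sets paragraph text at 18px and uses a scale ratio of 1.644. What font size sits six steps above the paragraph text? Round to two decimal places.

355.37px

Each step on a modular scale multiplies by the ratio, so the size n steps from the base is base × ratioⁿ.
18.0 × 1.644⁶ = 18.0 × 19.74290 ≈ 355.37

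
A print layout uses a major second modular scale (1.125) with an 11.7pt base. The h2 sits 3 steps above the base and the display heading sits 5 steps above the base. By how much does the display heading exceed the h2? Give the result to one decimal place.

4.4pt

Step 3: 11.7 × 1.125³ = 16.659pt
Step 5: 11.7 × 1.125⁵ = 21.084pt
Difference: 21.084 − 16.659 = 4.425pt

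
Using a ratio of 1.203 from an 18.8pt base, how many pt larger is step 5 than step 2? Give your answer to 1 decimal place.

20.2pt

Step 2: 18.8 × 1.203² = 27.208pt
Step 5: 18.8 × 1.203⁵ = 47.368pt
Difference: 47.368 − 27.208 = 20.160pt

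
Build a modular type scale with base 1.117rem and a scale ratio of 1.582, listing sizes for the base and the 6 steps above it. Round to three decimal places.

1.117rem, 1.767rem, 2.796rem, 4.423rem, 6.996rem, 11.068rem, 17.510rem

Step 0: 1.117rem
Step 1: 1.117 × 1.582 = 1.767
Step 2: 1.117 × 1.582² = 2.796
Step 3: 1.117 × 1.582³ = 4.423
Step 4: 1.117 × 1.582⁴ = 6.996
Step 5: 1.117 × 1.582⁵ = 11.068
Step 6: 1.117 × 1.582⁶ = 17.510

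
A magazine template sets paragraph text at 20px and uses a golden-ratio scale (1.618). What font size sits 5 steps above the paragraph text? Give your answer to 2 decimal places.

Each step on a modular scale multiplies by the ratio, so the size n steps from the base is base × ratioⁿ.
20.0 × 1.618⁵ = 20.0 × 11.08901 ≈ 221.78

221.78px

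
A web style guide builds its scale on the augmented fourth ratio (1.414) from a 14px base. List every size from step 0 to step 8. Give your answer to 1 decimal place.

Step 0: 14px
Step 1: 14.0 × 1.414 = 19.8
Step 2: 14.0 × 1.414² = 28.0
Step 3: 14.0 × 1.414³ = 39.6
Step 4: 14.0 × 1.414⁴ = 56.0
Step 5: 14.0 × 1.414⁵ = 79.1
Step 6: 14.0 × 1.414⁶ = 111.9
Step 7: 14.0 × 1.414⁷ = 158.2
Step 8: 14.0 × 1.414⁸ = 223.7

14.0px, 19.8px, 28.0px, 39.6px, 56.0px, 79.1px, 111.9px, 158.2px, 223.7px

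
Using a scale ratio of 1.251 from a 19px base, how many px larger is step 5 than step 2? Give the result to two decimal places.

Step 2: 19.0 × 1.251² = 29.7350px
Step 5: 19.0 × 1.251⁵ = 58.2157px
Difference: 58.2157 − 29.7350 = 28.4807px

28.48px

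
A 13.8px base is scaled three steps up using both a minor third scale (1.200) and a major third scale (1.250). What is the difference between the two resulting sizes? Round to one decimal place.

3.1px

Minor third: 13.8 × 1.200³ = 23.846px
Major third: 13.8 × 1.250³ = 26.953px
Difference: 26.953 − 23.846 = 3.107px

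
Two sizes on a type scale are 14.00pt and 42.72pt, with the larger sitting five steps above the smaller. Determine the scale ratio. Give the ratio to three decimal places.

The ratio satisfies 14.00 × r⁵ = 42.72, so r = (42.72 / 14.00)^(1/5).
r = 3.0514^(1/5) ≈ 1.2500

1.250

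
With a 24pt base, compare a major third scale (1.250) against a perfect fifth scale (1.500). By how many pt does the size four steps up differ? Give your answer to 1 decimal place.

62.9pt

Major third: 24.0 × 1.250⁴ = 58.594pt
Perfect fifth: 24.0 × 1.500⁴ = 121.500pt
Difference: 121.500 − 58.594 = 62.906pt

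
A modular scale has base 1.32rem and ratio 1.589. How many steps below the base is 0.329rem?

3

1.589ⁿ = 1.32 / 0.329 = 4.0122
n = ln(4.0122) / ln(1.589) = 1.3893 / 0.4631 ≈ 3.00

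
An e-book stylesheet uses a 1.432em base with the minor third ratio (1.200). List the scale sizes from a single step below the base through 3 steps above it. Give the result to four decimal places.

Step -1: 1.432 ÷ 1.200 = 1.1933
Step 0: 1.432em
Step 1: 1.432 × 1.200 = 1.7184
Step 2: 1.432 × 1.200² = 2.0621
Step 3: 1.432 × 1.200³ = 2.4745

1.1933em, 1.4320em, 1.7184em, 2.0621em, 2.4745em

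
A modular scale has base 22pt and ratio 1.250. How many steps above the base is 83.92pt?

6

1.250ⁿ = 83.92 / 22 = 3.8145
n = ln(3.8145) / ln(1.250) = 1.3388 / 0.2231 ≈ 6.00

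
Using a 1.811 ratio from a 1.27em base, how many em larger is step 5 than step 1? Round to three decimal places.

22.440em

Step 1: 1.27 × 1.811 = 2.29997em
Step 5: 1.27 × 1.811⁵ = 24.73979em
Difference: 24.73979 − 2.29997 = 22.43982em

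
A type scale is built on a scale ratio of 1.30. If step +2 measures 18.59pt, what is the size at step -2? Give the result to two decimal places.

6.51pt

18.59 ÷ 1.30⁴ = 18.59 ÷ 2.85610 ≈ 6.509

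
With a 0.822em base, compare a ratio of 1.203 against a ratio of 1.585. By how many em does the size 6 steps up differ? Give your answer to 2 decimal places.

10.54em

At 1.203: 0.822 × 1.203⁶ = 2.4915em
At 1.585: 0.822 × 1.585⁶ = 13.0331em
Difference: 13.0331 − 2.4915 = 10.5416em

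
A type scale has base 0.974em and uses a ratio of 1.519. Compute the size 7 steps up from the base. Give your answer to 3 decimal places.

0.974 × 1.519⁷ = 0.974 × 18.65969 ≈ 18.175

18.175em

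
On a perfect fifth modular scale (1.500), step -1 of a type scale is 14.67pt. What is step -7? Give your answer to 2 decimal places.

Moving from step -1 to step -7 is 6 steps down, so divide by r⁶.
14.67 ÷ 1.500⁶ = 14.67 ÷ 11.39062 ≈ 1.288

1.29pt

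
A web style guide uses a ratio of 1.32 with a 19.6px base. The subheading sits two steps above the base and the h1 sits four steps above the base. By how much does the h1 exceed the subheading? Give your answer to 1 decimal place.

25.4px

Step 2: 19.6 × 1.32² = 34.151px
Step 4: 19.6 × 1.32⁴ = 59.505px
Difference: 59.505 − 34.151 = 25.354px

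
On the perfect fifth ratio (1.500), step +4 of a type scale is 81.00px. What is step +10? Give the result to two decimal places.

922.64px

Moving from step +4 to step +10 is 6 steps up, so multiply by r⁶.
81.00 × 1.500⁶ = 81.00 × 11.39062 ≈ 922.641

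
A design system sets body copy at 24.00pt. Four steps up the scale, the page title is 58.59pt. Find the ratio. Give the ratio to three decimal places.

r⁴ = 58.59 / 24.00, so r = (58.59/24.00)^(1/4).
r = 2.4413^(1/4) ≈ 1.2500

1.250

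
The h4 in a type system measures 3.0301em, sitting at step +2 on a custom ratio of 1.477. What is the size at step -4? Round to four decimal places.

3.0301 ÷ 1.477⁶ = 3.0301 ÷ 10.38205 ≈ 0.2919

0.2919em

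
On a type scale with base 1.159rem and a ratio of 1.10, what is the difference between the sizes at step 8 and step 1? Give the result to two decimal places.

1.21rem

Step 1: 1.159 × 1.10 = 1.2749rem
Step 8: 1.159 × 1.10⁸ = 2.4844rem
Difference: 2.4844 − 1.2749 = 1.2095rem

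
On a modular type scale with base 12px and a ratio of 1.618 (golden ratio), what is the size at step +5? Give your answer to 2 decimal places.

133.07px

Each step on a modular scale multiplies by the ratio, so the size n steps from the base is base × ratioⁿ.
12.0 × 1.618⁵ = 12.0 × 11.08901 ≈ 133.07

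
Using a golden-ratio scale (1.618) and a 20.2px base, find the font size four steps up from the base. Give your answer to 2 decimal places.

138.44px

Every step multiplies by the scale ratio.
20.2 × 1.618⁴ = 20.2 × 6.85353 ≈ 138.44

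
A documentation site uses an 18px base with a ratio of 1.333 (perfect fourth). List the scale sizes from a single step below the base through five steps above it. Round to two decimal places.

Step -1: 18.0 ÷ 1.333 = 13.50
Step 0: 18px
Step 1: 18.0 × 1.333 = 23.99
Step 2: 18.0 × 1.333² = 31.98
Step 3: 18.0 × 1.333³ = 42.63
Step 4: 18.0 × 1.333⁴ = 56.83
Step 5: 18.0 × 1.333⁵ = 75.76

13.50px, 18.00px, 23.99px, 31.98px, 42.63px, 56.83px, 75.76px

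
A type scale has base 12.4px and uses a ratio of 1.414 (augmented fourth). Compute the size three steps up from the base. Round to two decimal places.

35.06px

Each step on a modular scale multiplies by the ratio, so the size n steps from the base is base × ratioⁿ.
12.4 × 1.414³ = 12.4 × 2.82715 ≈ 35.06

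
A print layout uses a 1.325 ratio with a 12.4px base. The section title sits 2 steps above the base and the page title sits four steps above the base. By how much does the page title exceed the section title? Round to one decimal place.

Step 2: 12.4 × 1.325² = 21.770px
Step 4: 12.4 × 1.325⁴ = 38.220px
Difference: 38.220 − 21.770 = 16.450px

16.4px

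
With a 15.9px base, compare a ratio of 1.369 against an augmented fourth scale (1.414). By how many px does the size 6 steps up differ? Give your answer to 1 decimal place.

22.4px

At 1.369: 15.9 × 1.369⁶ = 104.669px
Augmented fourth: 15.9 × 1.414⁶ = 127.085px
Difference: 127.085 − 104.669 = 22.416px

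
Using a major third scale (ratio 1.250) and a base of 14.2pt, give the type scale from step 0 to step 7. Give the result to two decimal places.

14.20pt, 17.75pt, 22.19pt, 27.73pt, 34.67pt, 43.33pt, 54.17pt, 67.71pt

Step 0: 14.2pt
Step 1: 14.2 × 1.250 = 17.75
Step 2: 14.2 × 1.250² = 22.19
Step 3: 14.2 × 1.250³ = 27.73
Step 4: 14.2 × 1.250⁴ = 34.67
Step 5: 14.2 × 1.250⁵ = 43.33
Step 6: 14.2 × 1.250⁶ = 54.17
Step 7: 14.2 × 1.250⁷ = 67.71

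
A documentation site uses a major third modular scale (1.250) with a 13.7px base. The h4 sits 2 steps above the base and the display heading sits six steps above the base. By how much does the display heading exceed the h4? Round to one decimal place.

Step 2: 13.7 × 1.250² = 21.406px
Step 6: 13.7 × 1.250⁶ = 52.261px
Difference: 52.261 − 21.406 = 30.855px

30.9px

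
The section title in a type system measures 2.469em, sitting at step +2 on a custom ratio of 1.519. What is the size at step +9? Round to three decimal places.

2.469 × 1.519⁷ = 2.469 × 18.65969 ≈ 46.071

46.071em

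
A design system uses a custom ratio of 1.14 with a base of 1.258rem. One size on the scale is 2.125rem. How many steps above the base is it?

1.14ⁿ = 2.125 / 1.258 = 1.6892
n = ln(1.6892) / ln(1.14) = 0.5242 / 0.1310 ≈ 4.00

4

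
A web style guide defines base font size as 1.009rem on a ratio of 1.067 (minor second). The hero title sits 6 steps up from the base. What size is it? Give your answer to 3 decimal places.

1.489rem

1.009 × 1.067⁶ = 1.009 × 1.47566 ≈ 1.489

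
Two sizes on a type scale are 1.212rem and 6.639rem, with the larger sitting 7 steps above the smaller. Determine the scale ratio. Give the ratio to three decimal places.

r⁷ = 6.639 / 1.212, so r = (6.639/1.212)^(1/7).
r = 5.4777^(1/7) ≈ 1.2750

1.275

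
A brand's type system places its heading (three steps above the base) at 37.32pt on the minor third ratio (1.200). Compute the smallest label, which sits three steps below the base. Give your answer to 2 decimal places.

37.32 ÷ 1.200⁶ = 37.32 ÷ 2.98598 ≈ 12.498

12.50pt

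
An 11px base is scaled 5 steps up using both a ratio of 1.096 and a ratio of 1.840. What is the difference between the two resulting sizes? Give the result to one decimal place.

At 1.096: 11.0 × 1.096⁵ = 17.396px
At 1.840: 11.0 × 1.840⁵ = 231.997px
Difference: 231.997 − 17.396 = 214.601px

214.6px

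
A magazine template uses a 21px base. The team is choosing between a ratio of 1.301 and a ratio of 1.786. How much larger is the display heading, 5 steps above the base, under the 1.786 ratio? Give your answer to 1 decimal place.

At 1.301: 21.0 × 1.301⁵ = 78.272px
At 1.786: 21.0 × 1.786⁵ = 381.616px
Difference: 381.616 − 78.272 = 303.344px

303.3px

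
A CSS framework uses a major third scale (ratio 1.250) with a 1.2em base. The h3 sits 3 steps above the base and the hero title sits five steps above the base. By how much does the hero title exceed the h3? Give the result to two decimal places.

1.32em

Step 3: 1.2 × 1.250³ = 2.3438em
Step 5: 1.2 × 1.250⁵ = 3.6621em
Difference: 3.6621 − 2.3438 = 1.3183em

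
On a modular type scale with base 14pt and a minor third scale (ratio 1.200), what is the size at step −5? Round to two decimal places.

Every step multiplies by the scale ratio.
14.0 ÷ 1.200⁵ = 14.0 ÷ 2.48832 ≈ 5.63

5.63pt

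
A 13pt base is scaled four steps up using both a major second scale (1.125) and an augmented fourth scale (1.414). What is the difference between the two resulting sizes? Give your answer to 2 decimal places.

31.15pt

Major second: 13.0 × 1.125⁴ = 20.8235pt
Augmented fourth: 13.0 × 1.414⁴ = 51.9686pt
Difference: 51.9686 − 20.8235 = 31.1451pt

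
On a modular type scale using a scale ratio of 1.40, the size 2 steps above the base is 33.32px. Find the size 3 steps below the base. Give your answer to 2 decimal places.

Moving from step +2 to step -3 is 5 steps down, so divide by r⁵.
33.32 ÷ 1.40⁵ = 33.32 ÷ 5.37824 ≈ 6.195

6.20px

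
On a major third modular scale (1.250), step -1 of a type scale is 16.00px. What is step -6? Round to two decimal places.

Moving from step -1 to step -6 is 5 steps down, so divide by r⁵.
16.00 ÷ 1.250⁵ = 16.00 ÷ 3.05176 ≈ 5.243

5.24px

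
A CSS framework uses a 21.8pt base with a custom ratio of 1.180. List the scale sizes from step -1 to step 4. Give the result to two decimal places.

Step -1: 21.8 ÷ 1.180 = 18.47
Step 0: 21.8pt
Step 1: 21.8 × 1.180 = 25.72
Step 2: 21.8 × 1.180² = 30.35
Step 3: 21.8 × 1.180³ = 35.82
Step 4: 21.8 × 1.180⁴ = 42.27

18.47pt, 21.80pt, 25.72pt, 30.35pt, 35.82pt, 42.27pt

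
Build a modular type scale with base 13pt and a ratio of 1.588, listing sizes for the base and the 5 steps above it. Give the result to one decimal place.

13.0pt, 20.6pt, 32.8pt, 52.1pt, 82.7pt, 131.3pt

Step 0: 13pt
Step 1: 13.0 × 1.588 = 20.6
Step 2: 13.0 × 1.588² = 32.8
Step 3: 13.0 × 1.588³ = 52.1
Step 4: 13.0 × 1.588⁴ = 82.7
Step 5: 13.0 × 1.588⁵ = 131.3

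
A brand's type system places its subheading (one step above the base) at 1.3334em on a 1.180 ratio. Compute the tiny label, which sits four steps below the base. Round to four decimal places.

Moving from step +1 to step -4 is 5 steps down, so divide by r⁵.
1.3334 ÷ 1.180⁵ = 1.3334 ÷ 2.28776 ≈ 0.5828

0.5828em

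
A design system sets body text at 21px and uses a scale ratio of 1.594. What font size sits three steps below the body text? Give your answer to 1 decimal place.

5.2px

21.0 ÷ 1.594³ = 21.0 ÷ 4.05009 ≈ 5.19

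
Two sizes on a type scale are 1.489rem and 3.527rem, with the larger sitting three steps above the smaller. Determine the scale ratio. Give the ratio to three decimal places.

1.333

r³ = 3.527 / 1.489, so r = (3.527/1.489)^(1/3).
r = 2.3687^(1/3) ≈ 1.3330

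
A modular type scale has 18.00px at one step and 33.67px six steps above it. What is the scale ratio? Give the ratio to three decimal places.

r⁶ = 33.67 / 18.00, so r = (33.67/18.00)^(1/6).
r = 1.8706^(1/6) ≈ 1.1100

1.110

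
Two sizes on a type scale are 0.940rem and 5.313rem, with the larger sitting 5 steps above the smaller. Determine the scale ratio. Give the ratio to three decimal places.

r⁵ = 5.313 / 0.940, so r = (5.313/0.940)^(1/5).
r = 5.6521^(1/5) ≈ 1.4140

1.414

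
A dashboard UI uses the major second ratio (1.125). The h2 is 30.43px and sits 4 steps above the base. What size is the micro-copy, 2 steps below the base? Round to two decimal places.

15.01px

30.43 ÷ 1.125⁶ = 30.43 ÷ 2.02729 ≈ 15.010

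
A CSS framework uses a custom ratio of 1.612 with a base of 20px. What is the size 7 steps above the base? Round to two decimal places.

20.0 × 1.612⁷ = 20.0 × 28.28494 ≈ 565.70

565.70px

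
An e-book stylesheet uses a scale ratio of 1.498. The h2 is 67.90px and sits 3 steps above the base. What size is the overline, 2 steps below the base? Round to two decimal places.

Moving from step +3 to step -2 is 5 steps down, so divide by r⁵.
67.90 ÷ 1.498⁵ = 67.90 ÷ 7.54326 ≈ 9.001

9.00px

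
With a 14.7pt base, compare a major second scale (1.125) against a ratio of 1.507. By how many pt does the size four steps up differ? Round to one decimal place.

Major second: 14.7 × 1.125⁴ = 23.547pt
At 1.507: 14.7 × 1.507⁴ = 75.818pt
Difference: 75.818 − 23.547 = 52.271pt

52.3pt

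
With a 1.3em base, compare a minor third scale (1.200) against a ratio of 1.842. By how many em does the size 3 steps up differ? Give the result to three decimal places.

Minor third: 1.3 × 1.200³ = 2.24640em
At 1.842: 1.3 × 1.842³ = 8.12479em
Difference: 8.12479 − 2.24640 = 5.87839em

5.878em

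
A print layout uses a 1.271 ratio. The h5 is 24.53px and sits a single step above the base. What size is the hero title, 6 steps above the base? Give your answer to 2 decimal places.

81.36px

Moving from step +1 to step +6 is 5 steps up, so multiply by r⁵.
24.53 × 1.271⁵ = 24.53 × 3.31686 ≈ 81.363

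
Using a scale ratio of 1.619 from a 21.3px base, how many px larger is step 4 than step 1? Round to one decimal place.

Step 1: 21.3 × 1.619 = 34.485px
Step 4: 21.3 × 1.619⁴ = 146.341px
Difference: 146.341 − 34.485 = 111.856px

111.9px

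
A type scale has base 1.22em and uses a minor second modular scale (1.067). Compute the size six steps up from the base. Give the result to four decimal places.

1.8003em

A modular type scale is a geometric sequence: sizeₙ = base × rⁿ.
1.22 × 1.067⁶ = 1.22 × 1.47566 ≈ 1.8003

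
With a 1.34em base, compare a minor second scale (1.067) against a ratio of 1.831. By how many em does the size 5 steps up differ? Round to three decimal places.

25.724em

Minor second: 1.34 × 1.067⁵ = 1.85322em
At 1.831: 1.34 × 1.831⁵ = 27.57697em
Difference: 27.57697 − 1.85322 = 25.72375em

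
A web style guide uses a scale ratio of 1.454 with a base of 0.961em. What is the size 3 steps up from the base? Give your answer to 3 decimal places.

2.954em

A modular type scale is a geometric sequence: sizeₙ = base × rⁿ.
0.961 × 1.454³ = 0.961 × 3.07392 ≈ 2.954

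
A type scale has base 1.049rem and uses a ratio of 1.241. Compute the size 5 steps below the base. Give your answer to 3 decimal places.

Every step multiplies by the scale ratio.
1.049 ÷ 1.241⁵ = 1.049 ÷ 2.94347 ≈ 0.356

0.356rem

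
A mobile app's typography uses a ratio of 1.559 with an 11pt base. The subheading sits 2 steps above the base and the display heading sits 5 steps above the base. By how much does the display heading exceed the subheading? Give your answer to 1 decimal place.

74.6pt

Step 2: 11.0 × 1.559² = 26.735pt
Step 5: 11.0 × 1.559⁵ = 101.303pt
Difference: 101.303 − 26.735 = 74.568pt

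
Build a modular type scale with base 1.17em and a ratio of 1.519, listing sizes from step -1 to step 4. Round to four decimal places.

Step -1: 1.17 ÷ 1.519 = 0.7702
Step 0: 1.17em
Step 1: 1.17 × 1.519 = 1.7772
Step 2: 1.17 × 1.519² = 2.6996
Step 3: 1.17 × 1.519³ = 4.1007
Step 4: 1.17 × 1.519⁴ = 6.2290

0.7702em, 1.1700em, 1.7772em, 2.6996em, 4.1007em, 6.2290em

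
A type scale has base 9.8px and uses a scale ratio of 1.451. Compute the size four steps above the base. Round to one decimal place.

A modular type scale is a geometric sequence: sizeₙ = base × rⁿ.
9.8 × 1.451⁴ = 9.8 × 4.43271 ≈ 43.44

43.4px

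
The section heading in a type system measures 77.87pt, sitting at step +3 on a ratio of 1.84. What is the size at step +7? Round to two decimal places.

77.87 × 1.84⁴ = 77.87 × 11.46229 ≈ 892.568

892.57pt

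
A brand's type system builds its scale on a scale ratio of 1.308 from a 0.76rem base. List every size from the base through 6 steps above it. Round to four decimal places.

0.7600rem, 0.9941rem, 1.3003rem, 1.7007rem, 2.2246rem, 2.9097rem, 3.8059rem

Step 0: 0.76rem
Step 1: 0.76 × 1.308 = 0.9941
Step 2: 0.76 × 1.308² = 1.3003
Step 3: 0.76 × 1.308³ = 1.7007
Step 4: 0.76 × 1.308⁴ = 2.2246
Step 5: 0.76 × 1.308⁵ = 2.9097
Step 6: 0.76 × 1.308⁶ = 3.8059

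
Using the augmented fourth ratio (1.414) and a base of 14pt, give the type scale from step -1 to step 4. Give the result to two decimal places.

9.90pt, 14.00pt, 19.80pt, 27.99pt, 39.58pt, 55.97pt

Step -1: 14.0 ÷ 1.414 = 9.90
Step 0: 14pt
Step 1: 14.0 × 1.414 = 19.80
Step 2: 14.0 × 1.414² = 27.99
Step 3: 14.0 × 1.414³ = 39.58
Step 4: 14.0 × 1.414⁴ = 55.97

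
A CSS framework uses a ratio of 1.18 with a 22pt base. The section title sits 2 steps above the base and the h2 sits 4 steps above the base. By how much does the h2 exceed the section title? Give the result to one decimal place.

Step 2: 22.0 × 1.18² = 30.633pt
Step 4: 22.0 × 1.18⁴ = 42.653pt
Difference: 42.653 − 30.633 = 12.020pt

12.0pt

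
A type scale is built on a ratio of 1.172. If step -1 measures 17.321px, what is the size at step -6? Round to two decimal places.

17.321 ÷ 1.172⁵ = 17.321 ÷ 2.21125 ≈ 7.833

7.83px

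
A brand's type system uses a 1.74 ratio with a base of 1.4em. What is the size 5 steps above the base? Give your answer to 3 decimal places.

A modular type scale is a geometric sequence: sizeₙ = base × rⁿ.
1.4 × 1.74⁵ = 1.4 × 15.94947 ≈ 22.329

22.329em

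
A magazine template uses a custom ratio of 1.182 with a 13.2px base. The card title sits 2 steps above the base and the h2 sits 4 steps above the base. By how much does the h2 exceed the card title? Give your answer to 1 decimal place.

Step 2: 13.2 × 1.182² = 18.442px
Step 4: 13.2 × 1.182⁴ = 25.766px
Difference: 25.766 − 18.442 = 7.324px

7.3px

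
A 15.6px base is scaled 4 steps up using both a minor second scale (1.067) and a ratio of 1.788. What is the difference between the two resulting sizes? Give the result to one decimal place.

Minor second: 15.6 × 1.067⁴ = 20.220px
At 1.788: 15.6 × 1.788⁴ = 159.439px
Difference: 159.439 − 20.220 = 139.219px

139.2px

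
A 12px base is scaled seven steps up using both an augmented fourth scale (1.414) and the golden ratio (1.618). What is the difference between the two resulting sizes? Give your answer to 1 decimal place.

212.7px

Augmented fourth: 12.0 × 1.414⁷ = 135.621px
Golden ratio: 12.0 × 1.618⁷ = 348.362px
Difference: 348.362 − 135.621 = 212.741px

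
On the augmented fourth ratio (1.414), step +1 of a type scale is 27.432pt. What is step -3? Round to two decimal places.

6.86pt

27.432 ÷ 1.414⁴ = 27.432 ÷ 3.99758 ≈ 6.862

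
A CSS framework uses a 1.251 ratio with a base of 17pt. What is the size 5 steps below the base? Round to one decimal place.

17.0 ÷ 1.251⁵ = 17.0 ÷ 3.06398 ≈ 5.55

5.5pt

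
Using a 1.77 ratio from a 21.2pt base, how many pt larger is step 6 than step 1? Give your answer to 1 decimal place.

614.4pt

Step 1: 21.2 × 1.77 = 37.524pt
Step 6: 21.2 × 1.77⁶ = 651.892pt
Difference: 651.892 − 37.524 = 614.368pt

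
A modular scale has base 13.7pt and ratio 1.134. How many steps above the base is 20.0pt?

3

1.134ⁿ = 20.0 / 13.7 = 1.4599
n = ln(1.4599) / ln(1.134) = 0.3783 / 0.1258 ≈ 3.01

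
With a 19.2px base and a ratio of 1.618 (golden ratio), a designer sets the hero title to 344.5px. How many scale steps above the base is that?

1.618ⁿ = 344.5 / 19.2 = 17.9427
n = ln(17.9427) / ln(1.618) = 2.8872 / 0.4812 ≈ 6.00

6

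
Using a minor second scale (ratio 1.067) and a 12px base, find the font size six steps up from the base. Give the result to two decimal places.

17.71px

12.0 × 1.067⁶ = 12.0 × 1.47566 ≈ 17.71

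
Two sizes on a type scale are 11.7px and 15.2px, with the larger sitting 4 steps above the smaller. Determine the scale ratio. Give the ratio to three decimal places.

1.068

The ratio satisfies 11.7 × r⁴ = 15.2, so r = (15.2 / 11.7)^(1/4).
r = 1.2991^(1/4) ≈ 1.0676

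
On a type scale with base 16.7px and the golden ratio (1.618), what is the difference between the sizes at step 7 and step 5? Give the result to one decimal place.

Step 5: 16.7 × 1.618⁵ = 185.186px
Step 7: 16.7 × 1.618⁷ = 484.804px
Difference: 484.804 − 185.186 = 299.618px

299.6px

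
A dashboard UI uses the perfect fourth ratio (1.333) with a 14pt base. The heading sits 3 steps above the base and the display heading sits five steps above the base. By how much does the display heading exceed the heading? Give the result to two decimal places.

Step 3: 14.0 × 1.333³ = 33.1603pt
Step 5: 14.0 × 1.333⁵ = 58.9222pt
Difference: 58.9222 − 33.1603 = 25.7619pt

25.76pt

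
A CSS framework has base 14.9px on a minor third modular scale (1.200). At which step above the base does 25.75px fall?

1.200ⁿ = 25.75 / 14.9 = 1.7282
n = ln(1.7282) / ln(1.200) = 0.5471 / 0.1823 ≈ 3.00

3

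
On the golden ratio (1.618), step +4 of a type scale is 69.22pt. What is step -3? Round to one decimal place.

2.4pt

Moving from step +4 to step -3 is 7 steps down, so divide by r⁷.
69.22 ÷ 1.618⁷ = 69.22 ÷ 29.03017 ≈ 2.384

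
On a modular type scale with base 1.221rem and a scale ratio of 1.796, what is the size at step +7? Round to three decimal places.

A modular type scale is a geometric sequence: sizeₙ = base × rⁿ.
1.221 × 1.796⁷ = 1.221 × 60.27599 ≈ 73.597

73.597rem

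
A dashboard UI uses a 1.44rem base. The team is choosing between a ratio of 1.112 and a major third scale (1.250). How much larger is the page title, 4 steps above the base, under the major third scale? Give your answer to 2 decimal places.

At 1.112: 1.44 × 1.112⁴ = 2.2018rem
Major third: 1.44 × 1.250⁴ = 3.5156rem
Difference: 3.5156 − 2.2018 = 1.3138rem

1.31rem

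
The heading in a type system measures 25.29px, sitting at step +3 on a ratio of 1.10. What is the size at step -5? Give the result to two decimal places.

25.29 ÷ 1.10⁸ = 25.29 ÷ 2.14359 ≈ 11.798

11.80px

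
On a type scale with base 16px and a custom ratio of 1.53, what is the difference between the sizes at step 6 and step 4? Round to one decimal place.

117.6px

Step 4: 16.0 × 1.53⁴ = 87.677px
Step 6: 16.0 × 1.53⁶ = 205.243px
Difference: 205.243 − 87.677 = 117.566px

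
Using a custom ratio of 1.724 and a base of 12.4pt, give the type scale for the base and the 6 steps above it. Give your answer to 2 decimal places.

Step 0: 12.4pt
Step 1: 12.4 × 1.724 = 21.38
Step 2: 12.4 × 1.724² = 36.85
Step 3: 12.4 × 1.724³ = 63.54
Step 4: 12.4 × 1.724⁴ = 109.54
Step 5: 12.4 × 1.724⁵ = 188.85
Step 6: 12.4 × 1.724⁶ = 325.57

12.40pt, 21.38pt, 36.85pt, 63.54pt, 109.54pt, 188.85pt, 325.57pt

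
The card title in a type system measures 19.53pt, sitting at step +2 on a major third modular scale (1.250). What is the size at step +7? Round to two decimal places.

59.60pt

19.53 × 1.250⁵ = 19.53 × 3.05176 ≈ 59.601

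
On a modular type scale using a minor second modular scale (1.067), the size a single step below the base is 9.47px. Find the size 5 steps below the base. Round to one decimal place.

9.47 ÷ 1.067⁴ = 9.47 ÷ 1.29616 ≈ 7.306

7.3px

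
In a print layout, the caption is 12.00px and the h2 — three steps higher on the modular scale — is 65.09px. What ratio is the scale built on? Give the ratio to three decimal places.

1.757

The ratio satisfies 12.00 × r³ = 65.09, so r = (65.09 / 12.00)^(1/3).
r = 5.4242^(1/3) ≈ 1.7570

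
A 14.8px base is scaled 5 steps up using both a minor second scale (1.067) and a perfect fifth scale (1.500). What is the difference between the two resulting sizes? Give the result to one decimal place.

Minor second: 14.8 × 1.067⁵ = 20.468px
Perfect fifth: 14.8 × 1.500⁵ = 112.388px
Difference: 112.388 − 20.468 = 91.920px

91.9px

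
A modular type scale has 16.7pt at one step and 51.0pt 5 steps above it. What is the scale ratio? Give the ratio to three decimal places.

r⁵ = 51.0 / 16.7, so r = (51.0/16.7)^(1/5).
r = 3.0539^(1/5) ≈ 1.2502

1.250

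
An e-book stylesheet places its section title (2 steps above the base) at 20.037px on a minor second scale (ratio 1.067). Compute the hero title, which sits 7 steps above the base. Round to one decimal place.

27.7px

The gap is 7 − (2) = 5 steps, so the factor is 1.067^5.
20.037 × 1.067⁵ = 20.037 × 1.38300 ≈ 27.711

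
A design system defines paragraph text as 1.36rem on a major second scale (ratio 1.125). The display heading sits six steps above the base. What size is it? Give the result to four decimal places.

2.7571rem

Every step multiplies by the scale ratio.
1.36 × 1.125⁶ = 1.36 × 2.02729 ≈ 2.7571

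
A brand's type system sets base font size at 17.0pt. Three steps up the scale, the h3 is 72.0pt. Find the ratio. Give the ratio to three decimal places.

1.618

The ratio satisfies 17.0 × r³ = 72.0, so r = (72.0 / 17.0)^(1/3).
r = 4.2353^(1/3) ≈ 1.6179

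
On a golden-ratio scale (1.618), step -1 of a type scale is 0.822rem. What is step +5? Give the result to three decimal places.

Moving from step -1 to step +5 is 6 steps up, so multiply by r⁶.
0.822 × 1.618⁶ = 0.822 × 17.94201 ≈ 14.748

14.748rem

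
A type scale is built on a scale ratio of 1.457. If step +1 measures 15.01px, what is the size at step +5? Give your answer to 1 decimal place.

67.6px

Moving from step +1 to step +5 is 4 steps up, so multiply by r⁴.
15.01 × 1.457⁴ = 15.01 × 4.50649 ≈ 67.642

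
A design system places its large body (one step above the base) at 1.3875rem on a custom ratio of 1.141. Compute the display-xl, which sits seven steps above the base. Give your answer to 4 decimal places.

The gap is 7 − (1) = 6 steps, so the factor is 1.141^6.
1.3875 × 1.141⁶ = 1.3875 × 2.20655 ≈ 3.0616

3.0616rem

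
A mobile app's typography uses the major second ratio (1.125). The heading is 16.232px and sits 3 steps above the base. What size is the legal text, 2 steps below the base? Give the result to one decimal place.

16.232 ÷ 1.125⁵ = 16.232 ÷ 1.80203 ≈ 9.008

9.0px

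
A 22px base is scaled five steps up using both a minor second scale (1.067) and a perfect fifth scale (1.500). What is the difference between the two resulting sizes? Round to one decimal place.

Minor second: 22.0 × 1.067⁵ = 30.426px
Perfect fifth: 22.0 × 1.500⁵ = 167.062px
Difference: 167.062 − 30.426 = 136.636px

136.6px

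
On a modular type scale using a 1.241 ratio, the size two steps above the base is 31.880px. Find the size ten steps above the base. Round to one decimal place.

179.3px

31.880 × 1.241⁸ = 31.880 × 5.62567 ≈ 179.346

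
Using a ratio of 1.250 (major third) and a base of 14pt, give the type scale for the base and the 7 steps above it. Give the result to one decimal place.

14.0pt, 17.5pt, 21.9pt, 27.3pt, 34.2pt, 42.7pt, 53.4pt, 66.8pt

Step 0: 14pt
Step 1: 14.0 × 1.250 = 17.5
Step 2: 14.0 × 1.250² = 21.9
Step 3: 14.0 × 1.250³ = 27.3
Step 4: 14.0 × 1.250⁴ = 34.2
Step 5: 14.0 × 1.250⁵ = 42.7
Step 6: 14.0 × 1.250⁶ = 53.4
Step 7: 14.0 × 1.250⁷ = 66.8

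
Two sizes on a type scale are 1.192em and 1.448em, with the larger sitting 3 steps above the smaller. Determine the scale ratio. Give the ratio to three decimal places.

1.067

r³ = 1.448 / 1.192, so r = (1.448/1.192)^(1/3).
r = 1.2148^(1/3) ≈ 1.0670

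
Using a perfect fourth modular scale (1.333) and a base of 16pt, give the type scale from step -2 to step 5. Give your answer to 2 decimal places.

9.00pt, 12.00pt, 16.00pt, 21.33pt, 28.43pt, 37.90pt, 50.52pt, 67.34pt

Step -2: 16.0 ÷ 1.333² = 9.00
Step -1: 16.0 ÷ 1.333 = 12.00
Step 0: 16pt
Step 1: 16.0 × 1.333 = 21.33
Step 2: 16.0 × 1.333² = 28.43
Step 3: 16.0 × 1.333³ = 37.90
Step 4: 16.0 × 1.333⁴ = 50.52
Step 5: 16.0 × 1.333⁵ = 67.34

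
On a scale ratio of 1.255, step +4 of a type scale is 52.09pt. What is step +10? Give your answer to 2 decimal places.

52.09 × 1.255⁶ = 52.09 × 3.90717 ≈ 203.525

203.52pt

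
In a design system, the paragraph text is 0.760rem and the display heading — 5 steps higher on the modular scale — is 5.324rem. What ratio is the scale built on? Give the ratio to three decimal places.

The ratio satisfies 0.760 × r⁵ = 5.324, so r = (5.324 / 0.760)^(1/5).
r = 7.0053^(1/5) ≈ 1.4760

1.476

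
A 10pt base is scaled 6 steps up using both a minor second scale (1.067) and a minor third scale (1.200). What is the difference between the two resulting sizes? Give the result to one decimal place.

15.1pt

Minor second: 10.0 × 1.067⁶ = 14.757pt
Minor third: 10.0 × 1.200⁶ = 29.860pt
Difference: 29.860 − 14.757 = 15.103pt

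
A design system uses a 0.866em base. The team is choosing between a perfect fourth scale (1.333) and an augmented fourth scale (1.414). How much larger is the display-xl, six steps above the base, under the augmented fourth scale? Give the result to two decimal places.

2.06em

Perfect fourth: 0.866 × 1.333⁶ = 4.8585em
Augmented fourth: 0.866 × 1.414⁶ = 6.9217em
Difference: 6.9217 − 4.8585 = 2.0632em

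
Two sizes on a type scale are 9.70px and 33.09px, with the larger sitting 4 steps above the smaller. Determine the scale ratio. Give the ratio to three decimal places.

The ratio satisfies 9.70 × r⁴ = 33.09, so r = (33.09 / 9.70)^(1/4).
r = 3.4113^(1/4) ≈ 1.3590

1.359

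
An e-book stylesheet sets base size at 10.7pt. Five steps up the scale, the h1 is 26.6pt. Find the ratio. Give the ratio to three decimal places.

1.200

The ratio satisfies 10.7 × r⁵ = 26.6, so r = (26.6 / 10.7)^(1/5).
r = 2.4860^(1/5) ≈ 1.1998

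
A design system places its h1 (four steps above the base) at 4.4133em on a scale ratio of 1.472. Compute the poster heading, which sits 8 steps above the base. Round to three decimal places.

The gap is 8 − (4) = 4 steps, so the factor is 1.472^4.
4.4133 × 1.472⁴ = 4.4133 × 4.69495 ≈ 20.720

20.720em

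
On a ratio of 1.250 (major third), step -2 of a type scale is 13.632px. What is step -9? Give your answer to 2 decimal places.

13.632 ÷ 1.250⁷ = 13.632 ÷ 4.76837 ≈ 2.859

2.86px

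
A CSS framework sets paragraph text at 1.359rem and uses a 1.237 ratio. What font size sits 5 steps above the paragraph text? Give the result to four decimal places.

3.9361rem

Every step multiplies by the scale ratio.
1.359 × 1.237⁵ = 1.359 × 2.89633 ≈ 3.9361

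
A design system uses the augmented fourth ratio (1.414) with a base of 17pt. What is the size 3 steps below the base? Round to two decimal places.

6.01pt

Every step multiplies by the scale ratio.
17.0 ÷ 1.414³ = 17.0 ÷ 2.82715 ≈ 6.01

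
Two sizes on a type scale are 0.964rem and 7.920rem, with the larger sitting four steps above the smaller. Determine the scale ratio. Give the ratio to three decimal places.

1.693

r⁴ = 7.920 / 0.964, so r = (7.920/0.964)^(1/4).
r = 8.2158^(1/4) ≈ 1.6930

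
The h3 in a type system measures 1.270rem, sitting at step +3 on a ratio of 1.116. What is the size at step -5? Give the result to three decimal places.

0.528rem

1.270 ÷ 1.116⁸ = 1.270 ÷ 2.40610 ≈ 0.528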